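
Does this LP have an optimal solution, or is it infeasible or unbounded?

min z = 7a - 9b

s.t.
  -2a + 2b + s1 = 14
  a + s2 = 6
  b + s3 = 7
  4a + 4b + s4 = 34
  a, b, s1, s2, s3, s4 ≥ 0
The point (0, 7) satisfies every constraint, so the LP is feasible; the constraints give a ≤ 6 and b ≤ 7, which with a, b ≥ 0 keep the feasible region inside a bounded box. A feasible, bounded LP attains a finite optimum at a vertex.

Bounded optimum: z* = -63 at (0, 7).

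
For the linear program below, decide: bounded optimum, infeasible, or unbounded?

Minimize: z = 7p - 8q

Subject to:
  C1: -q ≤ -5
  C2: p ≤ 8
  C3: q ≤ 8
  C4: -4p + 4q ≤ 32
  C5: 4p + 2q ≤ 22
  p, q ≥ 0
The point (0, 8) satisfies every constraint, so the LP is feasible; the constraints give p ≤ 8 and q ≤ 8, which with p, q ≥ 0 keep the feasible region inside a bounded box. A feasible, bounded LP attains a finite optimum at a vertex.

Evaluating z = 7p - 8q at each vertex:
  (0, 5): z = -40
  (3, 5): z = -19
  (1.5, 8): z = -53.5
  (0, 8): z = -64

Bounded optimum: z* = -64 at (0, 8).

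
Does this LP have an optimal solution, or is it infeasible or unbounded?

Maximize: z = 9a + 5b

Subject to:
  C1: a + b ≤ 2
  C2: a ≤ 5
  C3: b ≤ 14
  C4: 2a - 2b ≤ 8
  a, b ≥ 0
The point (2, 0) satisfies every constraint, so the LP is feasible; the constraints give a ≤ 5 and b ≤ 14, which with a, b ≥ 0 keep the feasible region inside a bounded box. A feasible, bounded LP attains a finite optimum at a vertex.

Bounded optimum: z* = 18 at (2, 0).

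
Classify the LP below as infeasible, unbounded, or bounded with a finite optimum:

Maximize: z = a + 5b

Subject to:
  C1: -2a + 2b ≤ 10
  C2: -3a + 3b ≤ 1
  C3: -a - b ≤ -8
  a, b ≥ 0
Feasible point: (4, 4) satisfies every constraint, so the LP is feasible.
Direction d = (1, 0): for each constraint row a, a·d ≤ 0 —
  (-2)(1) + (2)(0) = -2 ≤ 0
  (-3)(1) + (3)(0) = -3 ≤ 0
  (-1)(1) + (-1)(0) = -1 ≤ 0
and d ≥ 0, so (4, 4) + t·d stays feasible for every t ≥ 0. Along this ray z = a + 5b changes by 1 per unit t, so z → +∞.

Unbounded — the objective can increase without bound over the feasible region.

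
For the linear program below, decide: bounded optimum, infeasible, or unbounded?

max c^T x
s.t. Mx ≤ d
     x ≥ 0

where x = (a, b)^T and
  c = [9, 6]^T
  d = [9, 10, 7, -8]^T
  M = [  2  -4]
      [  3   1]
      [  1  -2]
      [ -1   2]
One constraint requires a - 2b ≤ 7, while the constraint -a + 2b ≤ -8 is equivalent to a - 2b ≥ 8. Together they would need 8 ≤ a - 2b ≤ 7, which is impossible since 8 > 7. No point satisfies all constraints.

The feasible region is empty; the LP is infeasible.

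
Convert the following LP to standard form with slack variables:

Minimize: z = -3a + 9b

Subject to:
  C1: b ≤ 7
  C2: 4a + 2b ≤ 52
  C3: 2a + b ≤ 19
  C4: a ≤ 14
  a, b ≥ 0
min z = -3a + 9b

s.t.
  b + s1 = 7
  4a + 2b + s2 = 52
  2a + b + s3 = 19
  a + s4 = 14
  a, b, s1, s2, s3, s4 ≥ 0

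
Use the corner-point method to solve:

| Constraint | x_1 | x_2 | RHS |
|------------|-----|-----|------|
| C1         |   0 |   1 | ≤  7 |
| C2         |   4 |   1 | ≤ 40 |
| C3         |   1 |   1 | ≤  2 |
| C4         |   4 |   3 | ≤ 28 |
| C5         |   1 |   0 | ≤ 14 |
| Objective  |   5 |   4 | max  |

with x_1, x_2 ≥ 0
Each vertex is the intersection of two constraint boundaries that also satisfies all remaining constraints:
  x_1 = 0 and x_2 = 0 → (0, 0)
  x_1 + x_2 = 2 and x_2 = 0 → (2, 0)
  x_1 + x_2 = 2 and x_1 = 0 → (0, 2)

Evaluating z = 5x_1 + 4x_2 at each vertex:
  (0, 0): z = 0
  (2, 0): z = 10
  (0, 2): z = 8

The maximum is at (2, 0) with z = 10.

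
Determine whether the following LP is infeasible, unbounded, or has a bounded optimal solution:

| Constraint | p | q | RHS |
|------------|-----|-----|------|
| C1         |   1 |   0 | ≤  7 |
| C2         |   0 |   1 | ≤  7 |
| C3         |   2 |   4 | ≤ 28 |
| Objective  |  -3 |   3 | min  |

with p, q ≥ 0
The point (7, 0) satisfies every constraint, so the LP is feasible; the constraints give p ≤ 7 and q ≤ 7, which with p, q ≥ 0 keep the feasible region inside a bounded box. A feasible, bounded LP attains a finite optimum at a vertex.

Bounded optimum: z* = -21 at (7, 0).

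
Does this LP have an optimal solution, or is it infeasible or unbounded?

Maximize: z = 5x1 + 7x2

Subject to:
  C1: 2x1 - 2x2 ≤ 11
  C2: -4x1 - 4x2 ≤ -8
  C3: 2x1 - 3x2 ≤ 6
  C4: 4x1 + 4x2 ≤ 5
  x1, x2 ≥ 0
C4 requires 4x1 + 4x2 ≤ 5, while C2 (-4x1 - 4x2 ≤ -8) is equivalent to 4x1 + 4x2 ≥ 8. Together they would need 8 ≤ 4x1 + 4x2 ≤ 5, which is impossible since 8 > 5. No point satisfies all constraints.

Infeasible: no point satisfies all constraints simultaneously.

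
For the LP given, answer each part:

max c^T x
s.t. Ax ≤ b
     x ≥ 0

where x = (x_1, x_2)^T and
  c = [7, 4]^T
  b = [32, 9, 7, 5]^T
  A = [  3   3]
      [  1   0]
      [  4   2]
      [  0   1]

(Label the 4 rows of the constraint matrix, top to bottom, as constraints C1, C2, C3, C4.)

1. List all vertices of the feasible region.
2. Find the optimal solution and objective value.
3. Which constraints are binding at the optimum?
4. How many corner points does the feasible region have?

1. (0, 0), (1.75, 0), (0, 3.5)
2. x_1 = 0, x_2 = 3.5, z = 14
3. C3, x_1 ≥ 0
4. 3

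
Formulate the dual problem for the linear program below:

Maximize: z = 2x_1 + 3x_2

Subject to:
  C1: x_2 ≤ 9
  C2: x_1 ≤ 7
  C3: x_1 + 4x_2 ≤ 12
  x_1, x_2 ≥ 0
Minimize: z = 9y1 + 7y2 + 12y3

Subject to:
  C1: -y2 - y3 ≤ -2
  C2: -y1 - 4y3 ≤ -3
  y1, y2, y3 ≥ 0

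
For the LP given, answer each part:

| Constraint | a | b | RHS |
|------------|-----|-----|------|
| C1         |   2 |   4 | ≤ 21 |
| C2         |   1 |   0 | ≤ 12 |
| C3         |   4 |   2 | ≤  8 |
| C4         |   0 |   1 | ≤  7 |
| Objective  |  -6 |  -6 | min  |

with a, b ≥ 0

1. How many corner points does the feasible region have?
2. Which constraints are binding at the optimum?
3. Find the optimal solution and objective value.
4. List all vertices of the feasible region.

1. 3
2. C3, a ≥ 0
3. a = 0, b = 4, z = -24
4. (0, 0), (2, 0), (0, 4)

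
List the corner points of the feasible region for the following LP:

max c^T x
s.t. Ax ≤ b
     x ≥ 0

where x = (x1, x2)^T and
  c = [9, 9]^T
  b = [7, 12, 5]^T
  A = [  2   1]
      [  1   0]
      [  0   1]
Each vertex is the intersection of two constraint boundaries that also satisfies all remaining constraints:
  x1 = 0 and x2 = 0 → (0, 0)
  2x1 + x2 = 7 and x2 = 0 → (3.5, 0)
  2x1 + x2 = 7 and x2 = 5 → (1, 5)
  x2 = 5 and x1 = 0 → (0, 5)

Vertices: (0, 0), (3.5, 0), (1, 5), (0, 5)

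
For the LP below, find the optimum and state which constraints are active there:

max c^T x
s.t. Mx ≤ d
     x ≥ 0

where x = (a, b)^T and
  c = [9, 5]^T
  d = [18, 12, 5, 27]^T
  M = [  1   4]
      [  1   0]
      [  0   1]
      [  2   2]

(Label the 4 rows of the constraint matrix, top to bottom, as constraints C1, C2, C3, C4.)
Optimal: a = 12, b = 1.5
Binding: C1, C2, C4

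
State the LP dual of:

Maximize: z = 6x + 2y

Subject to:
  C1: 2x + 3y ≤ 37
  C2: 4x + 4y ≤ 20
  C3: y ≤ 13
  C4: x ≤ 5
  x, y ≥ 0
Minimize: z = 37y1 + 20y2 + 13y3 + 5y4

Subject to:
  C1: -2y1 - 4y2 - y4 ≤ -6
  C2: -3y1 - 4y2 - y3 ≤ -2
  y1, y2, y3, y4 ≥ 0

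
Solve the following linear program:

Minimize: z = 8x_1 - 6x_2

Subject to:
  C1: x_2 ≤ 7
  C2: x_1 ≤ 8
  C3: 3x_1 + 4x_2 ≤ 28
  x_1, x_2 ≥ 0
x_1 = 0, x_2 = 7, z = -42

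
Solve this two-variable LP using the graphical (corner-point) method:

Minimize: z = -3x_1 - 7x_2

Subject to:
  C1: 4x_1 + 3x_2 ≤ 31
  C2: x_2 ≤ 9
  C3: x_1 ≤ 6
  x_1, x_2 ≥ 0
Each vertex is the intersection of two constraint boundaries that also satisfies all remaining constraints:
  x_1 = 0 and x_2 = 0 → (0, 0)
  x_1 = 6 and x_2 = 0 → (6, 0)
  4x_1 + 3x_2 = 31 and x_1 = 6 → (6, 2.333)
  4x_1 + 3x_2 = 31 and x_2 = 9 → (1, 9)
  x_2 = 9 and x_1 = 0 → (0, 9)

Evaluating z = -3x_1 - 7x_2 at each vertex:
  (0, 0): z = 0
  (6, 0): z = -18
  (6, 2.333): z = -34.33
  (1, 9): z = -66
  (0, 9): z = -63

The minimum is at (1, 9) with z = -66.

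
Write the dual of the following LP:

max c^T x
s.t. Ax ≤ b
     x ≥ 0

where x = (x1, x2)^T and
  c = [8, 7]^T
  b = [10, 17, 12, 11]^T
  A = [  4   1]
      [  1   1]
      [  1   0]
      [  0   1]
Minimize: z = 10y1 + 17y2 + 12y3 + 11y4

Subject to:
  C1: -4y1 - y2 - y3 ≤ -8
  C2: -y1 - y2 - y4 ≤ -7
  y1, y2, y3, y4 ≥ 0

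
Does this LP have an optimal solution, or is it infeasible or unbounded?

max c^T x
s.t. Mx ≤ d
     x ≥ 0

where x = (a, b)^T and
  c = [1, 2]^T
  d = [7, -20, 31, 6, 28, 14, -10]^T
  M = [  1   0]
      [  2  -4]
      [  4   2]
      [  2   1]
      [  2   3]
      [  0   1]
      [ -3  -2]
The point (0, 6) satisfies every constraint, so the LP is feasible; the constraints give a ≤ 7 and b ≤ 14, which with a, b ≥ 0 keep the feasible region inside a bounded box. A feasible, bounded LP attains a finite optimum at a vertex.

Evaluating z = a + 2b at each vertex:
  (0, 5): z = 10
  (0.4, 5.2): z = 10.8
  (0, 6): z = 12

The LP has an optimal solution: (0, 6) with z = 12.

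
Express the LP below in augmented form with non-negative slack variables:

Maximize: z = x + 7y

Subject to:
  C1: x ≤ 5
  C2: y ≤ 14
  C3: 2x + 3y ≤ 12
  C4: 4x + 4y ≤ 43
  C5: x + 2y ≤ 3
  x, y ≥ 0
max z = x + 7y

s.t.
  x + s1 = 5
  y + s2 = 14
  2x + 3y + s3 = 12
  4x + 4y + s4 = 43
  x + 2y + s5 = 3
  x, y, s1, s2, s3, s4, s5 ≥ 0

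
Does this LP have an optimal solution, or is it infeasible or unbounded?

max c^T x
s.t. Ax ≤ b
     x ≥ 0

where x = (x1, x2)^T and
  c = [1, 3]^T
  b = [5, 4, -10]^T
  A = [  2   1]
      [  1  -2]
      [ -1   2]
One constraint requires x1 - 2x2 ≤ 4, while the constraint -x1 + 2x2 ≤ -10 is equivalent to x1 - 2x2 ≥ 10. Together they would need 10 ≤ x1 - 2x2 ≤ 4, which is impossible since 10 > 4. No point satisfies all constraints.

The feasible region is empty; the LP is infeasible.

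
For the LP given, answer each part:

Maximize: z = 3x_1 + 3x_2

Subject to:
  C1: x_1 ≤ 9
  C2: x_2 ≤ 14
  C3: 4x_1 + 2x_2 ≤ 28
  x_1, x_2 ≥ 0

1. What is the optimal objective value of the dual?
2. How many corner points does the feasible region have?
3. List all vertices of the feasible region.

1. 42 (by strong duality, equal to the primal optimum)
2. 3
3. (0, 0), (7, 0), (0, 14)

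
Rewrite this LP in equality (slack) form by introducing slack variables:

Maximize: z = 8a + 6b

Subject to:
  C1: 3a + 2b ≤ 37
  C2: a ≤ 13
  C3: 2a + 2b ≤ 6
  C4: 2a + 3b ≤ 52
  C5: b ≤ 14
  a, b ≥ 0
max z = 8a + 6b

s.t.
  3a + 2b + s1 = 37
  a + s2 = 13
  2a + 2b + s3 = 6
  2a + 3b + s4 = 52
  b + s5 = 14
  a, b, s1, s2, s3, s4, s5 ≥ 0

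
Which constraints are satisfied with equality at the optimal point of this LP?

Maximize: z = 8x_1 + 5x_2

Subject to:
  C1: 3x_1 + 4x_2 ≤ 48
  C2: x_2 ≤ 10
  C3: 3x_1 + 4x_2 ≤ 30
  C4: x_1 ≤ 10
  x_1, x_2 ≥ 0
Optimal: x_1 = 10, x_2 = 0
Slack at optimum:
  C1: slack = 18
  C2: slack = 10
  C3: slack = 0 (binding)
  C4: slack = 0 (binding)
  x_1 ≥ 0: x_1 = 10
  x_2 ≥ 0: x_2 = 0 (binding)
Binding constraints: C3, C4, x_2 ≥ 0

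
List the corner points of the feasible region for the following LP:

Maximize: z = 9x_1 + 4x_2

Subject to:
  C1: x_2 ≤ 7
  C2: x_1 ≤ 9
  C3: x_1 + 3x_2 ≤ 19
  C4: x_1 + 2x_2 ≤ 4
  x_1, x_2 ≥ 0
Each vertex is the intersection of two constraint boundaries that also satisfies all remaining constraints:
  x_1 = 0 and x_2 = 0 → (0, 0)
  x_1 + 2x_2 = 4 and x_2 = 0 → (4, 0)
  x_1 + 2x_2 = 4 and x_1 = 0 → (0, 2)

Vertices: (0, 0), (4, 0), (0, 2)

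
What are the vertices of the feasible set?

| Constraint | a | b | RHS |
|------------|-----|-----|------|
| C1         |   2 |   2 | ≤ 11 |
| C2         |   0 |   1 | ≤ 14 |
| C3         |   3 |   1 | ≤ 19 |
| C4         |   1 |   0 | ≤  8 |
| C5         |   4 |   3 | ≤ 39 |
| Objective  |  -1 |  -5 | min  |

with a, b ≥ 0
Each vertex is the intersection of two constraint boundaries that also satisfies all remaining constraints:
  a = 0 and b = 0 → (0, 0)
  2a + 2b = 11 and b = 0 → (5.5, 0)
  2a + 2b = 11 and a = 0 → (0, 5.5)

Vertices: (0, 0), (5.5, 0), (0, 5.5)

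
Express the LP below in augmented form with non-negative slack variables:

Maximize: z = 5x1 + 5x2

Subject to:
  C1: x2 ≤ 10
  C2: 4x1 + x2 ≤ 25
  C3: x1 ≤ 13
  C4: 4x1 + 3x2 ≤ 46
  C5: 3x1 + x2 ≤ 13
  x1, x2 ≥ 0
max z = 5x1 + 5x2

s.t.
  x2 + s1 = 10
  4x1 + x2 + s2 = 25
  x1 + s3 = 13
  4x1 + 3x2 + s4 = 46
  3x1 + x2 + s5 = 13
  x1, x2, s1, s2, s3, s4, s5 ≥ 0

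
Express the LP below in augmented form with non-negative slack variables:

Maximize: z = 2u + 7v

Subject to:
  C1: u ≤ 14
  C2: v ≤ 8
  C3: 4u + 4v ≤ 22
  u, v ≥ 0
max z = 2u + 7v

s.t.
  u + s1 = 14
  v + s2 = 8
  4u + 4v + s3 = 22
  u, v, s1, s2, s3 ≥ 0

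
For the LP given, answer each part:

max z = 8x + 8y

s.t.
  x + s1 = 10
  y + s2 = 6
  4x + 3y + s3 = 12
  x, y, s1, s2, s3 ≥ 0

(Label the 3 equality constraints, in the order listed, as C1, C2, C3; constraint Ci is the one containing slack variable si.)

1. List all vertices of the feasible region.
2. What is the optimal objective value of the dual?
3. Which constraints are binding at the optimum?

1. (0, 0), (3, 0), (0, 4)
2. 32 (by strong duality, equal to the primal optimum)
3. C3, x ≥ 0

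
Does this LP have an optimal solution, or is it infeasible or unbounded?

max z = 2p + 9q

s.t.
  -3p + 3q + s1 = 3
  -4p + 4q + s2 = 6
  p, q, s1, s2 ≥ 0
Feasible point: (0, 0) satisfies every constraint, so the LP is feasible.
Direction d = (1, 0): for each constraint row a, a·d ≤ 0 —
  (-3)(1) + (3)(0) = -3 ≤ 0
  (-4)(1) + (4)(0) = -4 ≤ 0
and d ≥ 0, so (0, 0) + t·d stays feasible for every t ≥ 0. Along this ray z = 2p + 9q changes by 2 per unit t, so z → +∞.

Unbounded — the objective can increase without bound over the feasible region.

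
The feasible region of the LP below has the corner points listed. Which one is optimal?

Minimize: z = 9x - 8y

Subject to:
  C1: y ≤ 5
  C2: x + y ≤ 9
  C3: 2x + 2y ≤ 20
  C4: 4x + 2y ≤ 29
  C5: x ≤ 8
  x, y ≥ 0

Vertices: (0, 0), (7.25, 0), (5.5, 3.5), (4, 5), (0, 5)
(0, 5) with z = -40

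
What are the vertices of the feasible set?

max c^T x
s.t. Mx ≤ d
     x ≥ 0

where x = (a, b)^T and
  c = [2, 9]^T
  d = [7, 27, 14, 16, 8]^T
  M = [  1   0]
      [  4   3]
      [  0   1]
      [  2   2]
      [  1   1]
Each vertex is the intersection of two constraint boundaries that also satisfies all remaining constraints:
  a = 0 and b = 0 → (0, 0)
  4a + 3b = 27 and b = 0 → (6.75, 0)
  4a + 3b = 27 and 2a + 2b = 16 → (3, 5)
  2a + 2b = 16 and a = 0 → (0, 8)

Vertices: (0, 0), (6.75, 0), (3, 5), (0, 8)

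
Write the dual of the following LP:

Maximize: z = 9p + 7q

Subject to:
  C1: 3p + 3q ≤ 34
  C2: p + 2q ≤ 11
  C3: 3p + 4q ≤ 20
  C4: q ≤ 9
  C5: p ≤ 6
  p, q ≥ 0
Minimize: z = 34y1 + 11y2 + 20y3 + 9y4 + 6y5

Subject to:
  C1: -3y1 - y2 - 3y3 - y5 ≤ -9
  C2: -3y1 - 2y2 - 4y3 - y4 ≤ -7
  y1, y2, y3, y4, y5 ≥ 0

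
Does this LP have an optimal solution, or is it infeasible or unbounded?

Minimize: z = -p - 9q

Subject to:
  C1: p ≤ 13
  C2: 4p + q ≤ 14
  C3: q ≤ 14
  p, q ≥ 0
The point (0, 14) satisfies every constraint, so the LP is feasible; the constraints give p ≤ 13 and q ≤ 14, which with p, q ≥ 0 keep the feasible region inside a bounded box. A feasible, bounded LP attains a finite optimum at a vertex.

Evaluating z = -p - 9q at each vertex:
  (0, 0): z = 0
  (3.5, 0): z = -3.5
  (0, 14): z = -126

Feasible with finite optimum z* = -126 at (0, 14).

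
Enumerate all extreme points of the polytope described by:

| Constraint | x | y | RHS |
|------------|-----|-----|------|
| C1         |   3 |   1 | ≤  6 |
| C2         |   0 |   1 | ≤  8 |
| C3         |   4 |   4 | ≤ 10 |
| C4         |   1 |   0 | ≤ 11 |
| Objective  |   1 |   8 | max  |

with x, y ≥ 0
Each vertex is the intersection of two constraint boundaries that also satisfies all remaining constraints:
  x = 0 and y = 0 → (0, 0)
  3x + y = 6 and y = 0 → (2, 0)
  3x + y = 6 and 4x + 4y = 10 → (1.75, 0.75)
  4x + 4y = 10 and x = 0 → (0, 2.5)

Vertices: (0, 0), (2, 0), (1.75, 0.75), (0, 2.5)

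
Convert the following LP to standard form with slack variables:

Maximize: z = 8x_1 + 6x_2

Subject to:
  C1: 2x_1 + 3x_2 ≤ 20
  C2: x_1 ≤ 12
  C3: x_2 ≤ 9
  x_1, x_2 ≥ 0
max z = 8x_1 + 6x_2

s.t.
  2x_1 + 3x_2 + s1 = 20
  x_1 + s2 = 12
  x_2 + s3 = 9
  x_1, x_2, s1, s2, s3 ≥ 0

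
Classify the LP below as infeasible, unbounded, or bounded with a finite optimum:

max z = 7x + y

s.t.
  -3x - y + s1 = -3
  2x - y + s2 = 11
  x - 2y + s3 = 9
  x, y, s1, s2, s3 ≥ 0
Feasible point: (1, 0) satisfies every constraint, so the LP is feasible.
Direction d = (0, 1): for each constraint row a, a·d ≤ 0 —
  (-3)(0) + (-1)(1) = -1 ≤ 0
  (2)(0) + (-1)(1) = -1 ≤ 0
  (1)(0) + (-2)(1) = -2 ≤ 0
and d ≥ 0, so (1, 0) + t·d stays feasible for every t ≥ 0. Along this ray z = 7x + y changes by 1 per unit t, so z → +∞.

The LP is unbounded; z can be made arbitrarily large.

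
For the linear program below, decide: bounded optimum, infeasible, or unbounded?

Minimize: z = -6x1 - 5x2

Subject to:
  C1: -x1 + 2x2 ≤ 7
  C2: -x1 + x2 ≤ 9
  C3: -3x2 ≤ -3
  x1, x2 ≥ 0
Feasible point: (0, 1) satisfies every constraint, so the LP is feasible.
Direction d = (1, 0): for each constraint row a, a·d ≤ 0 —
  (-1)(1) + (2)(0) = -1 ≤ 0
  (-1)(1) + (1)(0) = -1 ≤ 0
  (0)(1) + (-3)(0) = 0 ≤ 0
and d ≥ 0, so (0, 1) + t·d stays feasible for every t ≥ 0. Along this ray z = -6x1 - 5x2 changes by -6 per unit t, so z → −∞.

Unbounded: there is a feasible ray along which z → −∞.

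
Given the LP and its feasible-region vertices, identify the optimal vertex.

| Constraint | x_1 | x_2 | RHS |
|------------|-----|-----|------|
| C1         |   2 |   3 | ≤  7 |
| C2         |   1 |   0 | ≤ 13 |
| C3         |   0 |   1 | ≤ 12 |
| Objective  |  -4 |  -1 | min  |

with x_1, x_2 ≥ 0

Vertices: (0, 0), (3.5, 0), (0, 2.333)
Evaluating z = -4x_1 - x_2 at each vertex:
  (0, 0): z = 0
  (3.5, 0): z = -14
  (0, 2.333): z = -2.333

The smallest value is z = -14, attained at (3.5, 0).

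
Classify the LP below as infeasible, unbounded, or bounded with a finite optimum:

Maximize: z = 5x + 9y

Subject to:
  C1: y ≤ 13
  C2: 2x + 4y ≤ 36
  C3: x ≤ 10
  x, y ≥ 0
The point (10, 4) satisfies every constraint, so the LP is feasible; the constraints give x ≤ 10 and y ≤ 13, which with x, y ≥ 0 keep the feasible region inside a bounded box. A feasible, bounded LP attains a finite optimum at a vertex.

Bounded optimum: z* = 86 at (10, 4).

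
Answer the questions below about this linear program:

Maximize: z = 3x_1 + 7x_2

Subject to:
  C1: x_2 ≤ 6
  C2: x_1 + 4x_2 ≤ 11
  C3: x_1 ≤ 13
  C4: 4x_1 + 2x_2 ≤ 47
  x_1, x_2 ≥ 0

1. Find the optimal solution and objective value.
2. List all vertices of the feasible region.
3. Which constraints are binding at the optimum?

1. x_1 = 11, x_2 = 0, z = 33
2. (0, 0), (11, 0), (0, 2.75)
3. C2, x_2 ≥ 0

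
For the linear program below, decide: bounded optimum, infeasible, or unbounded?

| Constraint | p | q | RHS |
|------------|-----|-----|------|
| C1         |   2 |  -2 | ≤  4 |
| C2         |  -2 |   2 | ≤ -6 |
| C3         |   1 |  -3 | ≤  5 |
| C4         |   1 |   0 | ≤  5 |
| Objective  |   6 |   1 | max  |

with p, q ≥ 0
C1 requires 2p - 2q ≤ 4, while C2 (-2p + 2q ≤ -6) is equivalent to 2p - 2q ≥ 6. Together they would need 6 ≤ 2p - 2q ≤ 4, which is impossible since 6 > 4. No point satisfies all constraints.

Infeasible: no point satisfies all constraints simultaneously.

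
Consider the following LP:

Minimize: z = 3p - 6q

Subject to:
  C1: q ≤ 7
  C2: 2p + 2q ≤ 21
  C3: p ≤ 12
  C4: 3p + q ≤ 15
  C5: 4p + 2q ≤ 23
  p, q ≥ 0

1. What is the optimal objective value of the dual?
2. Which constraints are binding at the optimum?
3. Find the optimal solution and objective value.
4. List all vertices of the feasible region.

1. -42 (by strong duality, equal to the primal optimum)
2. C1, p ≥ 0
3. p = 0, q = 7, z = -42
4. (0, 0), (5, 0), (3.5, 4.5), (2.25, 7), (0, 7)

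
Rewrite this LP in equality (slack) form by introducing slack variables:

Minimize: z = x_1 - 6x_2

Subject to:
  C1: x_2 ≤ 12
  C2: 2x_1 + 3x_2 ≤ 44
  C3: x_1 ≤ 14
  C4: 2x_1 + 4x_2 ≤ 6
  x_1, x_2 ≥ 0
min z = x_1 - 6x_2

s.t.
  x_2 + s1 = 12
  2x_1 + 3x_2 + s2 = 44
  x_1 + s3 = 14
  2x_1 + 4x_2 + s4 = 6
  x_1, x_2, s1, s2, s3, s4 ≥ 0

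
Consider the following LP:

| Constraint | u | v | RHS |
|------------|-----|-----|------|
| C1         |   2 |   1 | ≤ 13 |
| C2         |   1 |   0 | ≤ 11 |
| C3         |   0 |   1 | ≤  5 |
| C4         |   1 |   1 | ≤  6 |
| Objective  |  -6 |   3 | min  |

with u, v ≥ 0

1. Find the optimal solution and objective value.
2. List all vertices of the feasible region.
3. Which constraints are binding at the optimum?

1. u = 6, v = 0, z = -36
2. (0, 0), (6, 0), (1, 5), (0, 5)
3. C4, v ≥ 0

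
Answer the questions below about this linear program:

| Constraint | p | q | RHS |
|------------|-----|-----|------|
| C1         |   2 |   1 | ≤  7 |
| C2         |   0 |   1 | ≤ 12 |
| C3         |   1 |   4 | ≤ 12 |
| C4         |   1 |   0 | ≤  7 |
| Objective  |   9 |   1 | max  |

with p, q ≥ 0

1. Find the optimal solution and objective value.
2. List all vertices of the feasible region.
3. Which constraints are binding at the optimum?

1. p = 3.5, q = 0, z = 31.5
2. (0, 0), (3.5, 0), (2.286, 2.429), (0, 3)
3. C1, q ≥ 0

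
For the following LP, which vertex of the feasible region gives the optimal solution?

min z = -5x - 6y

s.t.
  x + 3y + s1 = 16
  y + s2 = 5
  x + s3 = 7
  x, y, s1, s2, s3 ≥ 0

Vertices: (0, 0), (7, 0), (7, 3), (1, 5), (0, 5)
Evaluating z = -5x - 6y at each vertex:
  (0, 0): z = 0
  (7, 0): z = -35
  (7, 3): z = -53
  (1, 5): z = -35
  (0, 5): z = -30

The smallest value is z = -53, attained at (7, 3).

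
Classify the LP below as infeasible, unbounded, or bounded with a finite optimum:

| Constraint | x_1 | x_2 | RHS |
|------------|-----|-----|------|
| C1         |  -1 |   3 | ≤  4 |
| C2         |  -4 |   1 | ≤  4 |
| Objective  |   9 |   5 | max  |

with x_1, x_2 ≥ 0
Feasible point: (0, 0) satisfies every constraint, so the LP is feasible.
Direction d = (1, 0): for each constraint row a, a·d ≤ 0 —
  (-1)(1) + (3)(0) = -1 ≤ 0
  (-4)(1) + (1)(0) = -4 ≤ 0
and d ≥ 0, so (0, 0) + t·d stays feasible for every t ≥ 0. Along this ray z = 9x_1 + 5x_2 changes by 9 per unit t, so z → +∞.

Unbounded: there is a feasible ray along which z → +∞.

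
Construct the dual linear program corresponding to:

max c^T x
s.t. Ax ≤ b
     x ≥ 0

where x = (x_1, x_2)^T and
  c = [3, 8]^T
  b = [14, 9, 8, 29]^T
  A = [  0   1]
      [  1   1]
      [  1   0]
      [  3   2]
Minimize: z = 14y1 + 9y2 + 8y3 + 29y4

Subject to:
  C1: -y2 - y3 - 3y4 ≤ -3
  C2: -y1 - y2 - 2y4 ≤ -8
  y1, y2, y3, y4 ≥ 0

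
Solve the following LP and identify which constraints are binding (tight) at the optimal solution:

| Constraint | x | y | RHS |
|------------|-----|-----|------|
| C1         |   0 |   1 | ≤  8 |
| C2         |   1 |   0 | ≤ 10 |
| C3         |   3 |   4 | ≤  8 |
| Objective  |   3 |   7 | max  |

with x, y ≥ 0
Optimal: x = 0, y = 2
Slack at optimum:
  C1: slack = 6
  C2: slack = 10
  C3: slack = 0 (binding)
  x ≥ 0: x = 0 (binding)
  y ≥ 0: y = 2
Binding constraints: C3, x ≥ 0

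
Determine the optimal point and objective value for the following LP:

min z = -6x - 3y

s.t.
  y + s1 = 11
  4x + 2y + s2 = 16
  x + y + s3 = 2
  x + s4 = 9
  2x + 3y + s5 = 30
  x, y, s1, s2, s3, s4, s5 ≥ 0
Each vertex is the intersection of two constraint boundaries that also satisfies all remaining constraints:
  x = 0 and y = 0 → (0, 0)
  x + y = 2 and y = 0 → (2, 0)
  x + y = 2 and x = 0 → (0, 2)

Evaluating z = -6x - 3y at each vertex:
  (0, 0): z = 0
  (2, 0): z = -12
  (0, 2): z = -6

The minimum is at (2, 0) with z = -12.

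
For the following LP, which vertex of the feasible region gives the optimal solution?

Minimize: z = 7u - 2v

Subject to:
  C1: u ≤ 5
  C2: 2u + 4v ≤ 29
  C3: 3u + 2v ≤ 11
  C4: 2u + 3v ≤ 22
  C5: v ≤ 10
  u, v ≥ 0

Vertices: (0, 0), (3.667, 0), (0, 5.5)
(0, 5.5) with z = -11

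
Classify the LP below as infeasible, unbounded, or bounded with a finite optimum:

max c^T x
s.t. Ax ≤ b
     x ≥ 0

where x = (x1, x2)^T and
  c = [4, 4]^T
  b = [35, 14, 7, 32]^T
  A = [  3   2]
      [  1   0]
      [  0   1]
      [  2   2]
The point (7, 7) satisfies every constraint, so the LP is feasible; the constraints give x1 ≤ 14 and x2 ≤ 7, which with x1, x2 ≥ 0 keep the feasible region inside a bounded box. A feasible, bounded LP attains a finite optimum at a vertex.

Evaluating z = 4x1 + 4x2 at each vertex:
  (0, 0): z = 0
  (11.67, 0): z = 46.67
  (7, 7): z = 56
  (0, 7): z = 28

The LP has an optimal solution: (7, 7) with z = 56.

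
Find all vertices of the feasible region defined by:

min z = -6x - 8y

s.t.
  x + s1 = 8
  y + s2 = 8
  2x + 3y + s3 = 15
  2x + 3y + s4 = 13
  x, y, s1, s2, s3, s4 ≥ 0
Each vertex is the intersection of two constraint boundaries that also satisfies all remaining constraints:
  x = 0 and y = 0 → (0, 0)
  2x + 3y = 13 and y = 0 → (6.5, 0)
  2x + 3y = 13 and x = 0 → (0, 4.333)

Vertices: (0, 0), (6.5, 0), (0, 4.333)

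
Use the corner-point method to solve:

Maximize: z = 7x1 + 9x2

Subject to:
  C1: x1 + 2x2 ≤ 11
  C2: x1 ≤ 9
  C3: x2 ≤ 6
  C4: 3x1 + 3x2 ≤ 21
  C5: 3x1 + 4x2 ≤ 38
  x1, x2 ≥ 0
Each vertex is the intersection of two constraint boundaries that also satisfies all remaining constraints:
  x1 = 0 and x2 = 0 → (0, 0)
  3x1 + 3x2 = 21 and x2 = 0 → (7, 0)
  x1 + 2x2 = 11 and 3x1 + 3x2 = 21 → (3, 4)
  x1 + 2x2 = 11 and x1 = 0 → (0, 5.5)

Evaluating z = 7x1 + 9x2 at each vertex:
  (0, 0): z = 0
  (7, 0): z = 49
  (3, 4): z = 57
  (0, 5.5): z = 49.5

The maximum is at (3, 4) with z = 57.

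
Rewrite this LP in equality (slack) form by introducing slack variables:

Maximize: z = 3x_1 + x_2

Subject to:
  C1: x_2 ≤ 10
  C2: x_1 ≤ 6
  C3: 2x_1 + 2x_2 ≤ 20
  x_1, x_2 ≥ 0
max z = 3x_1 + x_2

s.t.
  x_2 + s1 = 10
  x_1 + s2 = 6
  2x_1 + 2x_2 + s3 = 20
  x_1, x_2, s1, s2, s3 ≥ 0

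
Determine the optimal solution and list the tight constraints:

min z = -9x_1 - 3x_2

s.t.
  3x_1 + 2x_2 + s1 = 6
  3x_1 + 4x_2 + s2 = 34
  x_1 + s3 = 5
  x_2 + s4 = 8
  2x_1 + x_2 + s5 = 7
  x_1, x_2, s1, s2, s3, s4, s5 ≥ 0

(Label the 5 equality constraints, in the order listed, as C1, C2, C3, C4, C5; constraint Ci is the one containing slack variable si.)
Optimal: x_1 = 2, x_2 = 0
Slack at optimum:
  C1: slack = 0 (binding)
  C2: slack = 28
  C3: slack = 3
  C4: slack = 8
  C5: slack = 3
  x_1 ≥ 0: x_1 = 2
  x_2 ≥ 0: x_2 = 0 (binding)
Binding constraints: C1, x_2 ≥ 0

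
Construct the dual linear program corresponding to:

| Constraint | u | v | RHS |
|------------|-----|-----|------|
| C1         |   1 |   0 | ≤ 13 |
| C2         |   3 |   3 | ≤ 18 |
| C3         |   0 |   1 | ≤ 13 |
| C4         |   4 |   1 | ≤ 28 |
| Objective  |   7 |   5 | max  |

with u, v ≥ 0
Minimize: z = 13y1 + 18y2 + 13y3 + 28y4

Subject to:
  C1: -y1 - 3y2 - 4y4 ≤ -7
  C2: -3y2 - y3 - y4 ≤ -5
  y1, y2, y3, y4 ≥ 0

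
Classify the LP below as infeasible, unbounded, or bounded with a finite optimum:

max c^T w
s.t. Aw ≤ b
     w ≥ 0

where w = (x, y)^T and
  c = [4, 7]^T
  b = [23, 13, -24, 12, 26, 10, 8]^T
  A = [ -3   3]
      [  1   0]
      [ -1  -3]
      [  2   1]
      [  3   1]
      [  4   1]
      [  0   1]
The point (0.5, 8) satisfies every constraint, so the LP is feasible; the constraints give x ≤ 13 and y ≤ 8, which with x, y ≥ 0 keep the feasible region inside a bounded box. A feasible, bounded LP attains a finite optimum at a vertex.

Evaluating z = 4x + 7y at each vertex:
  (0.25, 7.917): z = 56.42
  (0.5455, 7.818): z = 56.91
  (0.5, 8): z = 58
  (0.3333, 8): z = 57.33

Bounded optimum: z* = 58 at (0.5, 8).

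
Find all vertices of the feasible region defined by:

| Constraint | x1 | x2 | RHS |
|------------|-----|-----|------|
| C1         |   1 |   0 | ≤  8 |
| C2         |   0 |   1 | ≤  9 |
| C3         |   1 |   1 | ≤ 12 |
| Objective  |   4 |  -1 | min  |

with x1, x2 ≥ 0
Each vertex is the intersection of two constraint boundaries that also satisfies all remaining constraints:
  x1 = 0 and x2 = 0 → (0, 0)
  x1 = 8 and x2 = 0 → (8, 0)
  x1 = 8 and x1 + x2 = 12 → (8, 4)
  x2 = 9 and x1 + x2 = 12 → (3, 9)
  x2 = 9 and x1 = 0 → (0, 9)

Vertices: (0, 0), (8, 0), (8, 4), (3, 9), (0, 9)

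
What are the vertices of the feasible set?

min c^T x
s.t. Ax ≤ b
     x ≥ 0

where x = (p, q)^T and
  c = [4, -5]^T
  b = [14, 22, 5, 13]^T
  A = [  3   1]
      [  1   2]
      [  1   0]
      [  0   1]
Each vertex is the intersection of two constraint boundaries that also satisfies all remaining constraints:
  p = 0 and q = 0 → (0, 0)
  3p + q = 14 and q = 0 → (4.667, 0)
  3p + q = 14 and p + 2q = 22 → (1.2, 10.4)
  p + 2q = 22 and p = 0 → (0, 11)

Vertices: (0, 0), (4.667, 0), (1.2, 10.4), (0, 11)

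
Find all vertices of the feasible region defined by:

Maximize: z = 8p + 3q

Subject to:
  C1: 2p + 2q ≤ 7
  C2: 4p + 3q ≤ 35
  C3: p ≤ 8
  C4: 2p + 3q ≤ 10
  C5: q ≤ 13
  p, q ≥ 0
Each vertex is the intersection of two constraint boundaries that also satisfies all remaining constraints:
  p = 0 and q = 0 → (0, 0)
  2p + 2q = 7 and q = 0 → (3.5, 0)
  2p + 2q = 7 and 2p + 3q = 10 → (0.5, 3)
  2p + 3q = 10 and p = 0 → (0, 3.333)

Vertices: (0, 0), (3.5, 0), (0.5, 3), (0, 3.333)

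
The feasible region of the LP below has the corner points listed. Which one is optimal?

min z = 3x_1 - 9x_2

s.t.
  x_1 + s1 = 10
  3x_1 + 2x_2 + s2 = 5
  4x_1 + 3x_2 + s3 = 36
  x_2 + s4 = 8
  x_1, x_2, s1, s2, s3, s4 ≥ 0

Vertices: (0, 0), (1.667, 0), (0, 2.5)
Evaluating z = 3x_1 - 9x_2 at each vertex:
  (0, 0): z = 0
  (1.667, 0): z = 5
  (0, 2.5): z = -22.5

The smallest value is z = -22.5, attained at (0, 2.5).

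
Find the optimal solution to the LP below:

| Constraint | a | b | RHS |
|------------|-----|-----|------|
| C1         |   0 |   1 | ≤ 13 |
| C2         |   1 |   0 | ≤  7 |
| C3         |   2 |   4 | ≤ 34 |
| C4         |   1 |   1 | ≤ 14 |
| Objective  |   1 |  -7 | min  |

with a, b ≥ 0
Each vertex is the intersection of two constraint boundaries that also satisfies all remaining constraints:
  a = 0 and b = 0 → (0, 0)
  a = 7 and b = 0 → (7, 0)
  a = 7 and 2a + 4b = 34 → (7, 5)
  2a + 4b = 34 and a = 0 → (0, 8.5)

Evaluating z = a - 7b at each vertex:
  (0, 0): z = 0
  (7, 0): z = 7
  (7, 5): z = -28
  (0, 8.5): z = -59.5

The minimum is at (0, 8.5) with z = -59.5.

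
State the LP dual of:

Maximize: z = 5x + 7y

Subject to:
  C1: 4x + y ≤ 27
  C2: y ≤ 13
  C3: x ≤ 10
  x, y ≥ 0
Minimize: z = 27y1 + 13y2 + 10y3

Subject to:
  C1: -4y1 - y3 ≤ -5
  C2: -y1 - y2 ≤ -7
  y1, y2, y3 ≥ 0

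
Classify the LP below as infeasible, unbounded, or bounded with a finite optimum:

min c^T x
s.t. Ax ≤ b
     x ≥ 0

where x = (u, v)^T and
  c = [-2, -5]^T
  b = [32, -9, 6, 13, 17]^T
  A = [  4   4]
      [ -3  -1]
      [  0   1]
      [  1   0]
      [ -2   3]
The point (2, 6) satisfies every constraint, so the LP is feasible; the constraints give u ≤ 13 and v ≤ 6, which with u, v ≥ 0 keep the feasible region inside a bounded box. A feasible, bounded LP attains a finite optimum at a vertex.

Evaluating z = -2u - 5v at each vertex:
  (3, 0): z = -6
  (8, 0): z = -16
  (2, 6): z = -34
  (1, 6): z = -32

Feasible with finite optimum z* = -34 at (2, 6).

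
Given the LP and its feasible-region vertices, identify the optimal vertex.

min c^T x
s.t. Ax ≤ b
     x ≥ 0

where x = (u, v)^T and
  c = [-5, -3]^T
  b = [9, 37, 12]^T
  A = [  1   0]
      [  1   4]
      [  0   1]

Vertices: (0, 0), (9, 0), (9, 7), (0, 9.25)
(9, 7) with z = -66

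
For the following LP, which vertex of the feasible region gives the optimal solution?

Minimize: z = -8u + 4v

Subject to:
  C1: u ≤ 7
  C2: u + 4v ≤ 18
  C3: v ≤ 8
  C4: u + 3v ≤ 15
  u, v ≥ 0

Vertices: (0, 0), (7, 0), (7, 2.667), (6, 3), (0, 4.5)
(7, 0) with z = -56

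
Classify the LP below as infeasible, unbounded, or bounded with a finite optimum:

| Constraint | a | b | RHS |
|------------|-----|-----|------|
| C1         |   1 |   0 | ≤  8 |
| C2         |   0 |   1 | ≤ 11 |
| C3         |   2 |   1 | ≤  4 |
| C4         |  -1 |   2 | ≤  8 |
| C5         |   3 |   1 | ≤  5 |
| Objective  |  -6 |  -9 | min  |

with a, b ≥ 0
The point (0, 4) satisfies every constraint, so the LP is feasible; the constraints give a ≤ 8 and b ≤ 11, which with a, b ≥ 0 keep the feasible region inside a bounded box. A feasible, bounded LP attains a finite optimum at a vertex.

Feasible with finite optimum z* = -36 at (0, 4).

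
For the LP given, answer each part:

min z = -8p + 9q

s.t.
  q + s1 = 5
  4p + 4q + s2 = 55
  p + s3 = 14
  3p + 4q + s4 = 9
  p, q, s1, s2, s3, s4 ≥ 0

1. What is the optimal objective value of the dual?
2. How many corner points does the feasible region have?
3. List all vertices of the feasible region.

1. -24 (by strong duality, equal to the primal optimum)
2. 3
3. (0, 0), (3, 0), (0, 2.25)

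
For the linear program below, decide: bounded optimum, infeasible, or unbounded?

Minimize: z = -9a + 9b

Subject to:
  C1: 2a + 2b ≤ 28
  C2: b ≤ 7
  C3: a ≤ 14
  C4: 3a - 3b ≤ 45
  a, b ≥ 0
The point (14, 0) satisfies every constraint, so the LP is feasible; the constraints give a ≤ 14 and b ≤ 7, which with a, b ≥ 0 keep the feasible region inside a bounded box. A feasible, bounded LP attains a finite optimum at a vertex.

Evaluating z = -9a + 9b at each vertex:
  (0, 0): z = 0
  (14, 0): z = -126
  (7, 7): z = 0
  (0, 7): z = 63

The LP has an optimal solution: (14, 0) with z = -126.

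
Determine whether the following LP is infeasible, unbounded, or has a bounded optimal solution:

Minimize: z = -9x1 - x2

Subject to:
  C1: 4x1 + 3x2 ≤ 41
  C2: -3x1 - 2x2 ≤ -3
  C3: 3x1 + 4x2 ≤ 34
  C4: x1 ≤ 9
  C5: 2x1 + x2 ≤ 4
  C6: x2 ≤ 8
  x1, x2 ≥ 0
The point (2, 0) satisfies every constraint, so the LP is feasible; the constraints give x1 ≤ 9 and x2 ≤ 8, which with x1, x2 ≥ 0 keep the feasible region inside a bounded box. A feasible, bounded LP attains a finite optimum at a vertex.

Feasible with finite optimum z* = -18 at (2, 0).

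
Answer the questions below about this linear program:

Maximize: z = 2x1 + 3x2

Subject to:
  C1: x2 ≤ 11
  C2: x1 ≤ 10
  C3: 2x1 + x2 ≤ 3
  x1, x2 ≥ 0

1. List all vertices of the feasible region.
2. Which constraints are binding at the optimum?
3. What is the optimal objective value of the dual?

1. (0, 0), (1.5, 0), (0, 3)
2. C3, x1 ≥ 0
3. 9 (by strong duality, equal to the primal optimum)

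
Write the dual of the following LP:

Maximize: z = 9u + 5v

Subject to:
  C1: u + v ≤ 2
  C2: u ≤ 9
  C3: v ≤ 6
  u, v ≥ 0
Minimize: z = 2y1 + 9y2 + 6y3

Subject to:
  C1: -y1 - y2 ≤ -9
  C2: -y1 - y3 ≤ -5
  y1, y2, y3 ≥ 0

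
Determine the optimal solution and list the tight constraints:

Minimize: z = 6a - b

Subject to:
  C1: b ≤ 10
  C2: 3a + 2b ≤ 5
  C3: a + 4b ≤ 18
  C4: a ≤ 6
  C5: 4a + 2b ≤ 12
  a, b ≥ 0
Optimal: a = 0, b = 2.5
Slack at optimum:
  C1: slack = 7.5
  C2: slack = 0 (binding)
  C3: slack = 8
  C4: slack = 6
  C5: slack = 7
  a ≥ 0: a = 0 (binding)
  b ≥ 0: b = 2.5
Binding constraints: C2, a ≥ 0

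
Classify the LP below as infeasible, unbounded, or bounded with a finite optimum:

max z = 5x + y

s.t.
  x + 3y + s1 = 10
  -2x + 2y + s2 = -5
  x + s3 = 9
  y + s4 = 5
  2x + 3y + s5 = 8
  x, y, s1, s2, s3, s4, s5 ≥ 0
The point (4, 0) satisfies every constraint, so the LP is feasible; the constraints give x ≤ 9 and y ≤ 5, which with x, y ≥ 0 keep the feasible region inside a bounded box. A feasible, bounded LP attains a finite optimum at a vertex.

Evaluating z = 5x + y at each vertex:
  (2.5, 0): z = 12.5
  (4, 0): z = 20
  (3.1, 0.6): z = 16.1

The LP has an optimal solution: (4, 0) with z = 20.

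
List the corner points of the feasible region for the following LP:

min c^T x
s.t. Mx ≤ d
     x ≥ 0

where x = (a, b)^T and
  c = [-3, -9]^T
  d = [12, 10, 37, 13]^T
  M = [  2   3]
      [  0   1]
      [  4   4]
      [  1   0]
Each vertex is the intersection of two constraint boundaries that also satisfies all remaining constraints:
  a = 0 and b = 0 → (0, 0)
  2a + 3b = 12 and b = 0 → (6, 0)
  2a + 3b = 12 and a = 0 → (0, 4)

Vertices: (0, 0), (6, 0), (0, 4)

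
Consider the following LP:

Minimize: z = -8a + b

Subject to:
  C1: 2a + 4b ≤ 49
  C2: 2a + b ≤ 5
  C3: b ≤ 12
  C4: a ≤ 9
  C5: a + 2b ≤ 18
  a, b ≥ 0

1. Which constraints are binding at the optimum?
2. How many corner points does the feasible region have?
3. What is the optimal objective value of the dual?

1. C2, b ≥ 0
2. 3
3. -20 (by strong duality, equal to the primal optimum)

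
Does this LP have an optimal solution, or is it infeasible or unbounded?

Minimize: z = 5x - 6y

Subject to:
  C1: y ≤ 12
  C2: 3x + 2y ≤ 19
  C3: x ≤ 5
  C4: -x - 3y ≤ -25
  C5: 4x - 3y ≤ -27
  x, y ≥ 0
The point (0, 9.5) satisfies every constraint, so the LP is feasible; the constraints give x ≤ 5 and y ≤ 12, which with x, y ≥ 0 keep the feasible region inside a bounded box. A feasible, bounded LP attains a finite optimum at a vertex.

The LP has an optimal solution: (0, 9.5) with z = -57.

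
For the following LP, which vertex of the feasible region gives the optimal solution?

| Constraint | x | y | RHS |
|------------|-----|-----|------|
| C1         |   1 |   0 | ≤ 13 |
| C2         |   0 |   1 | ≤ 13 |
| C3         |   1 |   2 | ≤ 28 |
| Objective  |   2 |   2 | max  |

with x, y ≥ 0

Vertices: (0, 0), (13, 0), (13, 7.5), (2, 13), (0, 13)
Evaluating z = 2x + 2y at each vertex:
  (0, 0): z = 0
  (13, 0): z = 26
  (13, 7.5): z = 41
  (2, 13): z = 30
  (0, 13): z = 26

The largest value is z = 41, attained at (13, 7.5).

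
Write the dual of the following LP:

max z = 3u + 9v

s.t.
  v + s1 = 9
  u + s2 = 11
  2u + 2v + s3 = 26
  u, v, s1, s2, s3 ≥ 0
Minimize: z = 9y1 + 11y2 + 26y3

Subject to:
  C1: -y2 - 2y3 ≤ -3
  C2: -y1 - 2y3 ≤ -9
  y1, y2, y3 ≥ 0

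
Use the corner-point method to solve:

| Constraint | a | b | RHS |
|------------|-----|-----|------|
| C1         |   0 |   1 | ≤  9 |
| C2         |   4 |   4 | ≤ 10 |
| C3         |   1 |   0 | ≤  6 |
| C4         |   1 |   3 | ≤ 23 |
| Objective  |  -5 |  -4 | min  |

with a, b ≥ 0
Each vertex is the intersection of two constraint boundaries that also satisfies all remaining constraints:
  a = 0 and b = 0 → (0, 0)
  4a + 4b = 10 and b = 0 → (2.5, 0)
  4a + 4b = 10 and a = 0 → (0, 2.5)

Evaluating z = -5a - 4b at each vertex:
  (0, 0): z = 0
  (2.5, 0): z = -12.5
  (0, 2.5): z = -10

The minimum is at (2.5, 0) with z = -12.5.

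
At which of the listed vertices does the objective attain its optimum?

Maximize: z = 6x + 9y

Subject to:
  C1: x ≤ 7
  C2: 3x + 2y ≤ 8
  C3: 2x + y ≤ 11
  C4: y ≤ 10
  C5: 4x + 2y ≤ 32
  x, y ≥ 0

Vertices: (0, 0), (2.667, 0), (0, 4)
Evaluating z = 6x + 9y at each vertex:
  (0, 0): z = 0
  (2.667, 0): z = 16
  (0, 4): z = 36

The largest value is z = 36, attained at (0, 4).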